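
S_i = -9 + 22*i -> [-9, 13, 35, 57, 79]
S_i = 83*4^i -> [83, 332, 1328, 5312, 21248]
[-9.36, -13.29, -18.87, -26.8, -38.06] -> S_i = -9.36*1.42^i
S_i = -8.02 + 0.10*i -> [-8.02, -7.92, -7.82, -7.72, -7.62]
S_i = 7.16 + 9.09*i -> [7.16, 16.25, 25.34, 34.43, 43.52]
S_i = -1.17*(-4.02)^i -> [-1.17, 4.7, -18.91, 76.01, -305.56]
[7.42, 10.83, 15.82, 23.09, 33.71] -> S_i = 7.42*1.46^i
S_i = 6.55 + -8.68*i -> [6.55, -2.13, -10.81, -19.49, -28.17]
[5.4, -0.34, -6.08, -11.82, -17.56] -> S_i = 5.40 + -5.74*i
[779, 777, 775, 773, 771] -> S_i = 779 + -2*i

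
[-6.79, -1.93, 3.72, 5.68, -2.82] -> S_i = Random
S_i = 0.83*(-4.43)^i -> [0.83, -3.68, 16.29, -72.16, 319.66]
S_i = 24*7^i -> [24, 168, 1176, 8232, 57624]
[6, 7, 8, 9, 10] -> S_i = 6 + 1*i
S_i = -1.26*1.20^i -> [-1.26, -1.51, -1.81, -2.18, -2.61]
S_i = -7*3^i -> [-7, -21, -63, -189, -567]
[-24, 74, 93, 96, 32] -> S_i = Random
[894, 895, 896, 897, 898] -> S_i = 894 + 1*i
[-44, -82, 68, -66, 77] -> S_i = Random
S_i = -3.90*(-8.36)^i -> [-3.9, 32.6, -272.57, 2278.68, -19049.77]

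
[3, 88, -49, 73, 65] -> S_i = Random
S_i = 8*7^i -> [8, 56, 392, 2744, 19208]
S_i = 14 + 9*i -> [14, 23, 32, 41, 50]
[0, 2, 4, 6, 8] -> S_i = 0 + 2*i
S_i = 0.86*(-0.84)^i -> [0.86, -0.72, 0.61, -0.51, 0.43]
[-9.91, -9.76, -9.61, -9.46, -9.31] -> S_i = -9.91 + 0.15*i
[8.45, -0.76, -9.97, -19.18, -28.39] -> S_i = 8.45 + -9.21*i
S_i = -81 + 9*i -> [-81, -72, -63, -54, -45]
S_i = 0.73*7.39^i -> [0.73, 5.39, 39.87, 294.62, 2177.21]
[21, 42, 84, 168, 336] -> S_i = 21*2^i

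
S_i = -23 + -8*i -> [-23, -31, -39, -47, -55]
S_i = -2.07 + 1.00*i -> [-2.07, -1.07, -0.07, 0.93, 1.93]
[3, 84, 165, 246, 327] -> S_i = 3 + 81*i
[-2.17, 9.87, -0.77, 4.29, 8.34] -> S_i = Random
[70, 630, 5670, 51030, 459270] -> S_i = 70*9^i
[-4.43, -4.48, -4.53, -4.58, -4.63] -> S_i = -4.43 + -0.05*i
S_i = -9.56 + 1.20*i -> [-9.56, -8.36, -7.16, -5.96, -4.76]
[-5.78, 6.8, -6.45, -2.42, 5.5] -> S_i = Random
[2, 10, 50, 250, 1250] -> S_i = 2*5^i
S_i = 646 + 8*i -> [646, 654, 662, 670, 678]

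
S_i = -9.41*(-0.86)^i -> [-9.41, 8.09, -6.96, 5.99, -5.15]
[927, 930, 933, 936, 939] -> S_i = 927 + 3*i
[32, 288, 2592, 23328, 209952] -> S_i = 32*9^i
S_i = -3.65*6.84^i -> [-3.65, -24.97, -170.77, -1168.05, -7989.46]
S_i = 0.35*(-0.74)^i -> [0.35, -0.26, 0.19, -0.14, 0.1]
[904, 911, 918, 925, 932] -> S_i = 904 + 7*i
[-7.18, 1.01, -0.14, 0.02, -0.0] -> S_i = -7.18*(-0.14)^i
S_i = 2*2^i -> [2, 4, 8, 16, 32]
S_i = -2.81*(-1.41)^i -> [-2.81, 3.96, -5.59, 7.88, -11.11]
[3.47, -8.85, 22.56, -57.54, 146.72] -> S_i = 3.47*(-2.55)^i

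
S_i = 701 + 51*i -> [701, 752, 803, 854, 905]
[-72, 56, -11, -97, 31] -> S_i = Random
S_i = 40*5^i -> [40, 200, 1000, 5000, 25000]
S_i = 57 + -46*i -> [57, 11, -35, -81, -127]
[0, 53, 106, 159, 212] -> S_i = 0 + 53*i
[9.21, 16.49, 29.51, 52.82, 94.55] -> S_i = 9.21*1.79^i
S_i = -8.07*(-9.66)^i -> [-8.07, 77.96, -753.06, 7274.53, -70271.96]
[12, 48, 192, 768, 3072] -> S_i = 12*4^i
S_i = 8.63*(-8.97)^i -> [8.63, -77.41, 694.38, -6228.57, 55870.24]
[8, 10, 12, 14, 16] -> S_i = 8 + 2*i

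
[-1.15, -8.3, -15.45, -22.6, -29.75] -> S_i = -1.15 + -7.15*i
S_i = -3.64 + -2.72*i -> [-3.64, -6.36, -9.08, -11.8, -14.52]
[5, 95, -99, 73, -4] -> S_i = Random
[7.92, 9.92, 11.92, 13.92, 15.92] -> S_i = 7.92 + 2.00*i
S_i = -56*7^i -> [-56, -392, -2744, -19208, -134456]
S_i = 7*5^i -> [7, 35, 175, 875, 4375]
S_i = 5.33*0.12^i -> [5.33, 0.64, 0.08, 0.01, 0.0]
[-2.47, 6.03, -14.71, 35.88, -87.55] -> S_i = -2.47*(-2.44)^i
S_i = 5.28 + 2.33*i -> [5.28, 7.61, 9.94, 12.27, 14.6]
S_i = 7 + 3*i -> [7, 10, 13, 16, 19]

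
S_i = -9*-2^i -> [-9, 18, -36, 72, -144]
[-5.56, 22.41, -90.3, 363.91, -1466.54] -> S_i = -5.56*(-4.03)^i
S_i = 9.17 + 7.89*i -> [9.17, 17.06, 24.95, 32.84, 40.73]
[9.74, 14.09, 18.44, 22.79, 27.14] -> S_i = 9.74 + 4.35*i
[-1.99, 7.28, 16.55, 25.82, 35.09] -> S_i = -1.99 + 9.27*i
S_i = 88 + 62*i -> [88, 150, 212, 274, 336]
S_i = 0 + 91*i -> [0, 91, 182, 273, 364]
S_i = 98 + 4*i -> [98, 102, 106, 110, 114]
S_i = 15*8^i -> [15, 120, 960, 7680, 61440]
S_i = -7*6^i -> [-7, -42, -252, -1512, -9072]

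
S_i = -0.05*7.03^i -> [-0.05, -0.35, -2.47, -17.37, -122.12]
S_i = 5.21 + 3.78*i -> [5.21, 8.99, 12.77, 16.55, 20.33]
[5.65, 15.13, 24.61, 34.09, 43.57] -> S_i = 5.65 + 9.48*i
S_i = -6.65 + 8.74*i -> [-6.65, 2.09, 10.83, 19.57, 28.31]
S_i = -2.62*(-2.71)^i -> [-2.62, 7.1, -19.24, 52.14, -141.31]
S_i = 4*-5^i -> [4, -20, 100, -500, 2500]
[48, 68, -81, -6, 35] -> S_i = Random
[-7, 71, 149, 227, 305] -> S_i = -7 + 78*i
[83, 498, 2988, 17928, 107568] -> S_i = 83*6^i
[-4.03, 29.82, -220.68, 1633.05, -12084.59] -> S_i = -4.03*(-7.40)^i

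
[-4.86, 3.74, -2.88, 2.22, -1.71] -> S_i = -4.86*(-0.77)^i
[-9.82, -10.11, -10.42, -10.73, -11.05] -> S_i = -9.82*1.03^i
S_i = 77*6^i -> [77, 462, 2772, 16632, 99792]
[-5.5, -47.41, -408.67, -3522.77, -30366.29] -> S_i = -5.50*8.62^i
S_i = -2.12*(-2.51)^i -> [-2.12, 5.32, -13.36, 33.52, -84.15]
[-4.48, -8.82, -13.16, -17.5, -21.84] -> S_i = -4.48 + -4.34*i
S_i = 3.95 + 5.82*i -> [3.95, 9.77, 15.59, 21.41, 27.23]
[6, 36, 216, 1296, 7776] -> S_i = 6*6^i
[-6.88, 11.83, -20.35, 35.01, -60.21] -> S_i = -6.88*(-1.72)^i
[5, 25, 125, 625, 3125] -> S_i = 5*5^i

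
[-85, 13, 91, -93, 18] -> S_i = Random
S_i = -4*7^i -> [-4, -28, -196, -1372, -9604]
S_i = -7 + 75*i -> [-7, 68, 143, 218, 293]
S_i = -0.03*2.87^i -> [-0.03, -0.09, -0.25, -0.71, -2.04]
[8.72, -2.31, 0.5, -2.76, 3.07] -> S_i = Random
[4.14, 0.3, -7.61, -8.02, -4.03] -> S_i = Random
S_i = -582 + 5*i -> [-582, -577, -572, -567, -562]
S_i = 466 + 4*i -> [466, 470, 474, 478, 482]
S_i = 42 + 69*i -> [42, 111, 180, 249, 318]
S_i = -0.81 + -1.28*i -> [-0.81, -2.09, -3.37, -4.65, -5.93]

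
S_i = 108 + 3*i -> [108, 111, 114, 117, 120]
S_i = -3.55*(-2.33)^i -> [-3.55, 8.27, -19.27, 44.91, -104.63]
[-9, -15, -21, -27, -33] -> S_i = -9 + -6*i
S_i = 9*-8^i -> [9, -72, 576, -4608, 36864]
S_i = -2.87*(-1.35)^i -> [-2.87, 3.87, -5.23, 7.06, -9.53]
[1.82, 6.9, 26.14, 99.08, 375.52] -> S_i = 1.82*3.79^i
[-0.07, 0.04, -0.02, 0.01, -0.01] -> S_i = -0.07*(-0.52)^i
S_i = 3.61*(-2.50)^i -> [3.61, -9.02, 22.56, -56.41, 141.02]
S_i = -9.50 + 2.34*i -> [-9.5, -7.16, -4.82, -2.48, -0.14]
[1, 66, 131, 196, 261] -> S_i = 1 + 65*i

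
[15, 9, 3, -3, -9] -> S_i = 15 + -6*i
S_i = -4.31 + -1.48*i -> [-4.31, -5.79, -7.27, -8.75, -10.23]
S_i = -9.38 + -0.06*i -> [-9.38, -9.44, -9.5, -9.56, -9.62]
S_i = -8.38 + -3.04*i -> [-8.38, -11.42, -14.46, -17.5, -20.54]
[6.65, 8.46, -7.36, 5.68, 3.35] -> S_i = Random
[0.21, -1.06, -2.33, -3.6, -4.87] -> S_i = 0.21 + -1.27*i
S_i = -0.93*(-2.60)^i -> [-0.93, 2.42, -6.29, 16.35, -42.5]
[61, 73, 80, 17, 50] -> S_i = Random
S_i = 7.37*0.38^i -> [7.37, 2.8, 1.06, 0.4, 0.15]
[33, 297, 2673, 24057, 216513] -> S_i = 33*9^i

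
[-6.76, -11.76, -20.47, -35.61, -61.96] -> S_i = -6.76*1.74^i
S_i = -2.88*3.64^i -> [-2.88, -10.48, -38.16, -138.9, -505.59]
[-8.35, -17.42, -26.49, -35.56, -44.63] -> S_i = -8.35 + -9.07*i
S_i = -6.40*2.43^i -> [-6.4, -15.55, -37.79, -91.83, -223.15]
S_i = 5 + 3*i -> [5, 8, 11, 14, 17]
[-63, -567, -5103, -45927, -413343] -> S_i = -63*9^i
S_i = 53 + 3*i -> [53, 56, 59, 62, 65]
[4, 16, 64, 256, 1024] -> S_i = 4*4^i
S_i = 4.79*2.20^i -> [4.79, 10.54, 23.18, 51.0, 112.21]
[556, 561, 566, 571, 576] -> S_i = 556 + 5*i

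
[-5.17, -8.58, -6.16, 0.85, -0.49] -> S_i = Random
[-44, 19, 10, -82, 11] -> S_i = Random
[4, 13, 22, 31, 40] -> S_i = 4 + 9*i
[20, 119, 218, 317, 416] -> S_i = 20 + 99*i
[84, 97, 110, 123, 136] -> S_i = 84 + 13*i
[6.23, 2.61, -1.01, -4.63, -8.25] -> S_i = 6.23 + -3.62*i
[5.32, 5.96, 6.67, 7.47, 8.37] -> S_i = 5.32*1.12^i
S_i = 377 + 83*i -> [377, 460, 543, 626, 709]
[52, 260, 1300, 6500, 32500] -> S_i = 52*5^i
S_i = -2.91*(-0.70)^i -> [-2.91, 2.04, -1.43, 1.0, -0.7]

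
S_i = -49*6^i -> [-49, -294, -1764, -10584, -63504]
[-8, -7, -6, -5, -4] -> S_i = -8 + 1*i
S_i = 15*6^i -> [15, 90, 540, 3240, 19440]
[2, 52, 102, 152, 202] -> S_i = 2 + 50*i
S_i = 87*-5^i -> [87, -435, 2175, -10875, 54375]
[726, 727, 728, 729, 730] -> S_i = 726 + 1*i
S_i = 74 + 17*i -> [74, 91, 108, 125, 142]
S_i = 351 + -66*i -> [351, 285, 219, 153, 87]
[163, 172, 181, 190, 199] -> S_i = 163 + 9*i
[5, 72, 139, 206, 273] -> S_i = 5 + 67*i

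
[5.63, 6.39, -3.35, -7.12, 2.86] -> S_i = Random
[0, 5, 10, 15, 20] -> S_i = 0 + 5*i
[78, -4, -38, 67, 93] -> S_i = Random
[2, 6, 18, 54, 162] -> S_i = 2*3^i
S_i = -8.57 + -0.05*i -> [-8.57, -8.62, -8.67, -8.72, -8.77]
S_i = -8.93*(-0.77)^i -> [-8.93, 6.88, -5.29, 4.08, -3.14]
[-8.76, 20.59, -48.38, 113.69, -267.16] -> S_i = -8.76*(-2.35)^i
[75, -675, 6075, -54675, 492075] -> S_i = 75*-9^i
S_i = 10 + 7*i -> [10, 17, 24, 31, 38]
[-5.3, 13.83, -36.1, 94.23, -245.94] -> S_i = -5.30*(-2.61)^i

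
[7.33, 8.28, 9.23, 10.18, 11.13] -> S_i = 7.33 + 0.95*i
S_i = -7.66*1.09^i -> [-7.66, -8.35, -9.1, -9.92, -10.81]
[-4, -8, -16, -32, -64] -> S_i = -4*2^i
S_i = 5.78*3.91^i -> [5.78, 22.6, 88.37, 345.51, 1350.94]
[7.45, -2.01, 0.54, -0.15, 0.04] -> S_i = 7.45*(-0.27)^i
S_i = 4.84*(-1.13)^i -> [4.84, -5.47, 6.18, -6.98, 7.89]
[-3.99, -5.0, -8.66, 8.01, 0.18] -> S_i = Random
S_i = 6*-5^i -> [6, -30, 150, -750, 3750]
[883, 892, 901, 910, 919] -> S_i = 883 + 9*i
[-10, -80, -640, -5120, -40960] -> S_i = -10*8^i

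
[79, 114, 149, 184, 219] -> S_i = 79 + 35*i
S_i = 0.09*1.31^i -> [0.09, 0.12, 0.15, 0.2, 0.27]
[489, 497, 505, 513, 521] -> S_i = 489 + 8*i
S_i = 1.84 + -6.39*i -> [1.84, -4.55, -10.94, -17.33, -23.72]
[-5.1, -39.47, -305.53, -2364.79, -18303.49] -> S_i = -5.10*7.74^i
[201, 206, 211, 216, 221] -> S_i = 201 + 5*i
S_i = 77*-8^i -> [77, -616, 4928, -39424, 315392]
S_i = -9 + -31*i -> [-9, -40, -71, -102, -133]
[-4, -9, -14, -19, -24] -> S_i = -4 + -5*i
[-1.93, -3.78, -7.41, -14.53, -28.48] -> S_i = -1.93*1.96^i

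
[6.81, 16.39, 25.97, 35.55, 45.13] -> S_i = 6.81 + 9.58*i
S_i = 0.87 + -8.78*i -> [0.87, -7.91, -16.69, -25.47, -34.25]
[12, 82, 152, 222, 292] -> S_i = 12 + 70*i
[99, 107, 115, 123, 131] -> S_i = 99 + 8*i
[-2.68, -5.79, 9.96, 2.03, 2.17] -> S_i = Random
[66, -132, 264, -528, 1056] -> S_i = 66*-2^i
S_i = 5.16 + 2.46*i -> [5.16, 7.62, 10.08, 12.54, 15.0]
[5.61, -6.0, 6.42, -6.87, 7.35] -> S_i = 5.61*(-1.07)^i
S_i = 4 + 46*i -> [4, 50, 96, 142, 188]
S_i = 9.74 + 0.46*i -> [9.74, 10.2, 10.66, 11.12, 11.58]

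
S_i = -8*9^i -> [-8, -72, -648, -5832, -52488]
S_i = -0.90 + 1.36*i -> [-0.9, 0.46, 1.82, 3.18, 4.54]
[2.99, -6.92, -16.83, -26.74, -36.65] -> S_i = 2.99 + -9.91*i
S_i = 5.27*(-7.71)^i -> [5.27, -40.63, 313.27, -2415.31, 18622.08]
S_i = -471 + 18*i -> [-471, -453, -435, -417, -399]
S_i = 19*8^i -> [19, 152, 1216, 9728, 77824]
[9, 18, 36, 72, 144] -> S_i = 9*2^i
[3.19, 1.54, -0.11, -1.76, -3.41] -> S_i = 3.19 + -1.65*i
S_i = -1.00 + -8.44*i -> [-1.0, -9.44, -17.88, -26.32, -34.76]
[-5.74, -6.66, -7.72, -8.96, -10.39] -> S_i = -5.74*1.16^i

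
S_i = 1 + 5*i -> [1, 6, 11, 16, 21]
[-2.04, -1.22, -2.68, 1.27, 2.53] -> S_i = Random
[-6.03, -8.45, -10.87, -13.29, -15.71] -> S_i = -6.03 + -2.42*i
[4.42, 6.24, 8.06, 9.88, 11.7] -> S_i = 4.42 + 1.82*i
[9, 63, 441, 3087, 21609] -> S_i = 9*7^i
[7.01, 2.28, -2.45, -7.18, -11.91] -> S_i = 7.01 + -4.73*i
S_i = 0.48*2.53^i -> [0.48, 1.21, 3.07, 7.77, 19.67]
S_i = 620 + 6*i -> [620, 626, 632, 638, 644]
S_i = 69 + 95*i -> [69, 164, 259, 354, 449]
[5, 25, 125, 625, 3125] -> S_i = 5*5^i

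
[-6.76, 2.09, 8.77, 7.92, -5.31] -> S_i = Random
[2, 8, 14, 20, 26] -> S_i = 2 + 6*i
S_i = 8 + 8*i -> [8, 16, 24, 32, 40]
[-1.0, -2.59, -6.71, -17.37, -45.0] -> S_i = -1.00*2.59^i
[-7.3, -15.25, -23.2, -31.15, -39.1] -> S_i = -7.30 + -7.95*i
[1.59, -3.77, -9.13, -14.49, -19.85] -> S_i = 1.59 + -5.36*i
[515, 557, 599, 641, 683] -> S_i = 515 + 42*i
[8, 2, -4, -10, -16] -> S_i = 8 + -6*i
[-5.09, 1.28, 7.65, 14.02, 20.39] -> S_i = -5.09 + 6.37*i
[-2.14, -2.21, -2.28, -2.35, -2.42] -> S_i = -2.14 + -0.07*i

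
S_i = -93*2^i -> [-93, -186, -372, -744, -1488]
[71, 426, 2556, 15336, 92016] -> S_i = 71*6^i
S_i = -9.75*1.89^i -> [-9.75, -18.43, -34.83, -65.82, -124.41]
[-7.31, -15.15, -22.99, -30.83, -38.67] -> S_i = -7.31 + -7.84*i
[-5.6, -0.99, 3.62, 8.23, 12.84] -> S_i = -5.60 + 4.61*i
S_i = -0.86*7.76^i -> [-0.86, -6.67, -51.79, -401.87, -3118.5]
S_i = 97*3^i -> [97, 291, 873, 2619, 7857]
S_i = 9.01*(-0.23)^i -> [9.01, -2.07, 0.48, -0.11, 0.03]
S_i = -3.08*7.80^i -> [-3.08, -24.02, -187.39, -1461.62, -11400.64]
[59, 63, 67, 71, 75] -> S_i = 59 + 4*i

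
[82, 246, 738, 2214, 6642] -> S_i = 82*3^i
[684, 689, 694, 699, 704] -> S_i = 684 + 5*i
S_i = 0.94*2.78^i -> [0.94, 2.61, 7.26, 20.2, 56.14]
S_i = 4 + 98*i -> [4, 102, 200, 298, 396]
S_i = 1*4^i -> [1, 4, 16, 64, 256]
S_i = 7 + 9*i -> [7, 16, 25, 34, 43]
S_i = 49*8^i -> [49, 392, 3136, 25088, 200704]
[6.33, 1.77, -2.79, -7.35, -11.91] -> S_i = 6.33 + -4.56*i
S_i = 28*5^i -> [28, 140, 700, 3500, 17500]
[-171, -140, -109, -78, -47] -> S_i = -171 + 31*i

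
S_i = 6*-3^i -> [6, -18, 54, -162, 486]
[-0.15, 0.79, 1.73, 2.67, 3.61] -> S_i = -0.15 + 0.94*i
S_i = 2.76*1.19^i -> [2.76, 3.28, 3.91, 4.65, 5.53]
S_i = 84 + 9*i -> [84, 93, 102, 111, 120]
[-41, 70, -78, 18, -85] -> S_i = Random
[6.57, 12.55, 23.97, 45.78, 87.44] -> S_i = 6.57*1.91^i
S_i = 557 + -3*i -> [557, 554, 551, 548, 545]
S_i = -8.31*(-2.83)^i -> [-8.31, 23.52, -66.55, 188.35, -533.02]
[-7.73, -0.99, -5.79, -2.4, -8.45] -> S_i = Random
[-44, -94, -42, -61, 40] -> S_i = Random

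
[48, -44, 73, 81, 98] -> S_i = Random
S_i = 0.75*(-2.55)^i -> [0.75, -1.91, 4.88, -12.44, 31.71]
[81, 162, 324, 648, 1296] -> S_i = 81*2^i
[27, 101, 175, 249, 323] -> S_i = 27 + 74*i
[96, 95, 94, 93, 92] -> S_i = 96 + -1*i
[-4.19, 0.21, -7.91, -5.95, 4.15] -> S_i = Random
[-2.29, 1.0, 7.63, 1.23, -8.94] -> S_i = Random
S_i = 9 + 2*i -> [9, 11, 13, 15, 17]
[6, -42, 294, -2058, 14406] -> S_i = 6*-7^i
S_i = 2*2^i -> [2, 4, 8, 16, 32]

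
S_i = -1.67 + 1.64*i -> [-1.67, -0.03, 1.61, 3.25, 4.89]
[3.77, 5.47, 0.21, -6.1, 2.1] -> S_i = Random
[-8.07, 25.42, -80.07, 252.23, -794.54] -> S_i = -8.07*(-3.15)^i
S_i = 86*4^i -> [86, 344, 1376, 5504, 22016]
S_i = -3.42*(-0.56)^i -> [-3.42, 1.92, -1.07, 0.6, -0.34]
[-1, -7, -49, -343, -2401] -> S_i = -1*7^i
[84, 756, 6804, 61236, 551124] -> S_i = 84*9^i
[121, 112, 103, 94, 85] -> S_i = 121 + -9*i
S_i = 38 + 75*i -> [38, 113, 188, 263, 338]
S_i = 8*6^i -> [8, 48, 288, 1728, 10368]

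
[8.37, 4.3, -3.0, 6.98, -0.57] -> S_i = Random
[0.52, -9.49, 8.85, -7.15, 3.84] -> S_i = Random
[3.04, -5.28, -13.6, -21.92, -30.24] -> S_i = 3.04 + -8.32*i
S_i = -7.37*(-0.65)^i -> [-7.37, 4.79, -3.11, 2.02, -1.32]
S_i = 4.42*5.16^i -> [4.42, 22.81, 117.69, 607.26, 3133.44]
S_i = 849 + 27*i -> [849, 876, 903, 930, 957]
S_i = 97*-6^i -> [97, -582, 3492, -20952, 125712]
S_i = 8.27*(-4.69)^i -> [8.27, -38.79, 181.91, -853.15, 4001.26]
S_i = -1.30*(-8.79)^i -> [-1.3, 11.43, -100.44, 882.9, -7760.66]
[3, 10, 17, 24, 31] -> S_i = 3 + 7*i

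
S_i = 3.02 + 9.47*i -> [3.02, 12.49, 21.96, 31.43, 40.9]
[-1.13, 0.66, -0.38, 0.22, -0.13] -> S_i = -1.13*(-0.58)^i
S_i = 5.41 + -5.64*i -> [5.41, -0.23, -5.87, -11.51, -17.15]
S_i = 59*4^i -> [59, 236, 944, 3776, 15104]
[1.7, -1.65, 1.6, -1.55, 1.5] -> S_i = 1.70*(-0.97)^i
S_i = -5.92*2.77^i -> [-5.92, -16.4, -45.42, -125.82, -348.53]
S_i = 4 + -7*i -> [4, -3, -10, -17, -24]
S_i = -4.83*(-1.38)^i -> [-4.83, 6.67, -9.2, 12.69, -17.52]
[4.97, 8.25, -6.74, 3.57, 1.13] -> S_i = Random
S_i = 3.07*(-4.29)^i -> [3.07, -13.17, 56.5, -242.39, 1039.84]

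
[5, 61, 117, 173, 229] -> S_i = 5 + 56*i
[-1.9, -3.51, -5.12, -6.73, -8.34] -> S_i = -1.90 + -1.61*i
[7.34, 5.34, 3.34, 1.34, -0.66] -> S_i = 7.34 + -2.00*i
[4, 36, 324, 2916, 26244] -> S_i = 4*9^i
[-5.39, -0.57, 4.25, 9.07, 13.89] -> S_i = -5.39 + 4.82*i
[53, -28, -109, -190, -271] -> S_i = 53 + -81*i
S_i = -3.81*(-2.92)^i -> [-3.81, 11.13, -32.49, 94.86, -276.99]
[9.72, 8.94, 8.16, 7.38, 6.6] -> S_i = 9.72 + -0.78*i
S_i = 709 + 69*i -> [709, 778, 847, 916, 985]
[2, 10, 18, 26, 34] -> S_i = 2 + 8*i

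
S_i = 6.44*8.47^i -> [6.44, 54.55, 462.01, 3913.24, 33145.11]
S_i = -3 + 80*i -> [-3, 77, 157, 237, 317]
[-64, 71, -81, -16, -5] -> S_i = Random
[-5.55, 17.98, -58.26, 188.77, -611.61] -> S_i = -5.55*(-3.24)^i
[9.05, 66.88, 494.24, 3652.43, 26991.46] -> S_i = 9.05*7.39^i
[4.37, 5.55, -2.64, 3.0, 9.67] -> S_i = Random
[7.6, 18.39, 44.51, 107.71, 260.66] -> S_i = 7.60*2.42^i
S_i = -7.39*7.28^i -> [-7.39, -53.8, -391.66, -2851.27, -20757.26]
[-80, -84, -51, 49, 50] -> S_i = Random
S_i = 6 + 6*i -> [6, 12, 18, 24, 30]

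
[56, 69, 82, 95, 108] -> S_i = 56 + 13*i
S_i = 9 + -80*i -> [9, -71, -151, -231, -311]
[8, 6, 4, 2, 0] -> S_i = 8 + -2*i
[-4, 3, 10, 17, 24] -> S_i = -4 + 7*i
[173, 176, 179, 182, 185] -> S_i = 173 + 3*i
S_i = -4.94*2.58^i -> [-4.94, -12.75, -32.88, -84.84, -218.88]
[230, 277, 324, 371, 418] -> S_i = 230 + 47*i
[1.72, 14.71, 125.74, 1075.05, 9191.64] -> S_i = 1.72*8.55^i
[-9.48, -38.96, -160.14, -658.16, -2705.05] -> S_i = -9.48*4.11^i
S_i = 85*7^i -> [85, 595, 4165, 29155, 204085]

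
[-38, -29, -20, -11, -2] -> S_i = -38 + 9*i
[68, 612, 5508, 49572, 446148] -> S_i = 68*9^i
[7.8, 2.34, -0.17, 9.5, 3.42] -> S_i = Random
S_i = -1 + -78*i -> [-1, -79, -157, -235, -313]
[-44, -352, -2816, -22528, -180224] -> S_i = -44*8^i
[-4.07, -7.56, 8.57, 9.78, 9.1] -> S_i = Random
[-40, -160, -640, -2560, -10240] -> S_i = -40*4^i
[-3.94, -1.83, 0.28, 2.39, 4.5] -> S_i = -3.94 + 2.11*i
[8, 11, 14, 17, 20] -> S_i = 8 + 3*i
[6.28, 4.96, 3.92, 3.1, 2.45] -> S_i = 6.28*0.79^i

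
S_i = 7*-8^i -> [7, -56, 448, -3584, 28672]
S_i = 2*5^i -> [2, 10, 50, 250, 1250]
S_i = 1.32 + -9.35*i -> [1.32, -8.03, -17.38, -26.73, -36.08]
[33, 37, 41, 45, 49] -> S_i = 33 + 4*i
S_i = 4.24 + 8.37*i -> [4.24, 12.61, 20.98, 29.35, 37.72]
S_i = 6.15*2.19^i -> [6.15, 13.47, 29.5, 64.6, 141.47]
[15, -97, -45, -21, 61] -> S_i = Random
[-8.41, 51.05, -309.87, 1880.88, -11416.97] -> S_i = -8.41*(-6.07)^i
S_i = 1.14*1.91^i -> [1.14, 2.18, 4.16, 7.94, 15.17]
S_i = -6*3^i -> [-6, -18, -54, -162, -486]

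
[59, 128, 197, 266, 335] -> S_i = 59 + 69*i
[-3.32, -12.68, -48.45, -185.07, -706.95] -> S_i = -3.32*3.82^i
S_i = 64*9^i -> [64, 576, 5184, 46656, 419904]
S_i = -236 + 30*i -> [-236, -206, -176, -146, -116]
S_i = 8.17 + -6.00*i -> [8.17, 2.17, -3.83, -9.83, -15.83]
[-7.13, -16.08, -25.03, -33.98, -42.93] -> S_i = -7.13 + -8.95*i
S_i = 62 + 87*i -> [62, 149, 236, 323, 410]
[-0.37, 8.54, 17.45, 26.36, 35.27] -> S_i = -0.37 + 8.91*i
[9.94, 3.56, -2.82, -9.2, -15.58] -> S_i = 9.94 + -6.38*i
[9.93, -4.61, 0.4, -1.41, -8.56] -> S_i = Random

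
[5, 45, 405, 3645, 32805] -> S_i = 5*9^i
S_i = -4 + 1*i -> [-4, -3, -2, -1, 0]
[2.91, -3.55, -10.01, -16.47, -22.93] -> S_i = 2.91 + -6.46*i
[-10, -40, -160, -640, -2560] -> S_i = -10*4^i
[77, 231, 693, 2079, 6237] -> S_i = 77*3^i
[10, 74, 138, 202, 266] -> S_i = 10 + 64*i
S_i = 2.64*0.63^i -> [2.64, 1.66, 1.05, 0.66, 0.42]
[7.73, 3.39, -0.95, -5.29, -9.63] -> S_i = 7.73 + -4.34*i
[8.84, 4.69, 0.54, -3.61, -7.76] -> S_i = 8.84 + -4.15*i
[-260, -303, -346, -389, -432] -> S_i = -260 + -43*i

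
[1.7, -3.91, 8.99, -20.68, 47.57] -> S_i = 1.70*(-2.30)^i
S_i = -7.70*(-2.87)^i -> [-7.7, 22.1, -63.42, 182.03, -522.42]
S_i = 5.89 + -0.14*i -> [5.89, 5.75, 5.61, 5.47, 5.33]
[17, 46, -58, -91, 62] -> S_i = Random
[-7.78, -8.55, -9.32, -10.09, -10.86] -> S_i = -7.78 + -0.77*i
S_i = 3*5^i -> [3, 15, 75, 375, 1875]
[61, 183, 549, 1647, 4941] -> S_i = 61*3^i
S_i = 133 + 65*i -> [133, 198, 263, 328, 393]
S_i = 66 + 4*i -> [66, 70, 74, 78, 82]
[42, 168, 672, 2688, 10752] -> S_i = 42*4^i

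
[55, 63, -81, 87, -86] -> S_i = Random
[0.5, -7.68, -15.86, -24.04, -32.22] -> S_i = 0.50 + -8.18*i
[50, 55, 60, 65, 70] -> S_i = 50 + 5*i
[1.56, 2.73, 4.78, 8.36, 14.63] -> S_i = 1.56*1.75^i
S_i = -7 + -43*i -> [-7, -50, -93, -136, -179]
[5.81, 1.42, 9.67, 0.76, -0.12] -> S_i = Random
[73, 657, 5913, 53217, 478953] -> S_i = 73*9^i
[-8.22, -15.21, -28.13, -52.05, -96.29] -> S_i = -8.22*1.85^i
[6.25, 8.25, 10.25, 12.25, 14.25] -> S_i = 6.25 + 2.00*i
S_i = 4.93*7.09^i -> [4.93, 34.95, 247.82, 1757.06, 12457.53]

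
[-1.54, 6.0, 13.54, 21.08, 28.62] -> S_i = -1.54 + 7.54*i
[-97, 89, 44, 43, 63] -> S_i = Random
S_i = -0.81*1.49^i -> [-0.81, -1.21, -1.8, -2.68, -3.99]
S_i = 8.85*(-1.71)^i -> [8.85, -15.13, 25.88, -44.25, 75.67]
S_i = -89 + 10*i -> [-89, -79, -69, -59, -49]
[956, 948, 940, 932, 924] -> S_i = 956 + -8*i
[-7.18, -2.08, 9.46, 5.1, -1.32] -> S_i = Random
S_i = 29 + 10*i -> [29, 39, 49, 59, 69]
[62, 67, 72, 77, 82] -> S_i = 62 + 5*i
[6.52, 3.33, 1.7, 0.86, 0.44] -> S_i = 6.52*0.51^i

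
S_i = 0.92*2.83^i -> [0.92, 2.6, 7.37, 20.85, 59.01]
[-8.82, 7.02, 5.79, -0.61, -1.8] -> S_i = Random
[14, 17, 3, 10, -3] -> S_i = Random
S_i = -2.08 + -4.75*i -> [-2.08, -6.83, -11.58, -16.33, -21.08]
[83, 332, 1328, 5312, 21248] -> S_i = 83*4^i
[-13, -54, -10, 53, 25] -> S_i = Random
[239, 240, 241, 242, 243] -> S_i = 239 + 1*i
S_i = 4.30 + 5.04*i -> [4.3, 9.34, 14.38, 19.42, 24.46]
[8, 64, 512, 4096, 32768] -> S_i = 8*8^i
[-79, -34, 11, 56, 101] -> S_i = -79 + 45*i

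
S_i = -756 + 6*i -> [-756, -750, -744, -738, -732]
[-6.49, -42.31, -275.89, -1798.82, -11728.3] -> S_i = -6.49*6.52^i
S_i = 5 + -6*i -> [5, -1, -7, -13, -19]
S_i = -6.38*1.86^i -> [-6.38, -11.87, -22.07, -41.05, -76.36]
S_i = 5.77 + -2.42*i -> [5.77, 3.35, 0.93, -1.49, -3.91]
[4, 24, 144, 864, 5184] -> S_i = 4*6^i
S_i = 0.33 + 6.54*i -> [0.33, 6.87, 13.41, 19.95, 26.49]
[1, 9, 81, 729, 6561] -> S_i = 1*9^i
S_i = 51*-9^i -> [51, -459, 4131, -37179, 334611]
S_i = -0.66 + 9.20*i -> [-0.66, 8.54, 17.74, 26.94, 36.14]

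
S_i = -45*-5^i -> [-45, 225, -1125, 5625, -28125]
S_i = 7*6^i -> [7, 42, 252, 1512, 9072]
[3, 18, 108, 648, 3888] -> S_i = 3*6^i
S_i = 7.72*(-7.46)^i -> [7.72, -57.59, 429.63, -3205.04, 23909.62]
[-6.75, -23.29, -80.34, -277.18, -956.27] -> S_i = -6.75*3.45^i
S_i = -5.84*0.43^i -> [-5.84, -2.51, -1.08, -0.46, -0.2]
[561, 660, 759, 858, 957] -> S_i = 561 + 99*i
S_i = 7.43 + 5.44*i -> [7.43, 12.87, 18.31, 23.75, 29.19]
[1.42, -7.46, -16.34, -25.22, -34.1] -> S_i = 1.42 + -8.88*i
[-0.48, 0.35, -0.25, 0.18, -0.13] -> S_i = -0.48*(-0.72)^i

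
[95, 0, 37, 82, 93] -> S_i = Random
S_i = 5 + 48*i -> [5, 53, 101, 149, 197]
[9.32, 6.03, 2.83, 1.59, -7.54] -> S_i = Random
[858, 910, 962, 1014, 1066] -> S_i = 858 + 52*i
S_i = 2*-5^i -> [2, -10, 50, -250, 1250]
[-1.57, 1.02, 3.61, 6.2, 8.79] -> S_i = -1.57 + 2.59*i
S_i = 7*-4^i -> [7, -28, 112, -448, 1792]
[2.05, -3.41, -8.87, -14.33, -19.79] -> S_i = 2.05 + -5.46*i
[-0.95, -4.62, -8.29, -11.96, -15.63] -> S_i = -0.95 + -3.67*i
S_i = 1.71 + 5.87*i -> [1.71, 7.58, 13.45, 19.32, 25.19]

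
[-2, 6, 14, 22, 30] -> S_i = -2 + 8*i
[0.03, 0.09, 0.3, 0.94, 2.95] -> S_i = 0.03*3.15^i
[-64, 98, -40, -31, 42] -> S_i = Random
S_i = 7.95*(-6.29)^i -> [7.95, -50.01, 314.53, -1978.42, 12444.28]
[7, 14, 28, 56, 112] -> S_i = 7*2^i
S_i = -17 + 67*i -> [-17, 50, 117, 184, 251]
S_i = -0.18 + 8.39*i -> [-0.18, 8.21, 16.6, 24.99, 33.38]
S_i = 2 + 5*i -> [2, 7, 12, 17, 22]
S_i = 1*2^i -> [1, 2, 4, 8, 16]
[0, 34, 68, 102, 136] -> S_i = 0 + 34*i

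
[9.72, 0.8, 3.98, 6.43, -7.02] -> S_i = Random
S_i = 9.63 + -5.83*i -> [9.63, 3.8, -2.03, -7.86, -13.69]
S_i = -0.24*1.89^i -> [-0.24, -0.45, -0.86, -1.62, -3.06]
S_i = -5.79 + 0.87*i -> [-5.79, -4.92, -4.05, -3.18, -2.31]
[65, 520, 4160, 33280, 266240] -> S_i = 65*8^i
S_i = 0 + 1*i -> [0, 1, 2, 3, 4]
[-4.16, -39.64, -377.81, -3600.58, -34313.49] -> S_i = -4.16*9.53^i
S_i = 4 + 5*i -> [4, 9, 14, 19, 24]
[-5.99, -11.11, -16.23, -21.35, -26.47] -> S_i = -5.99 + -5.12*i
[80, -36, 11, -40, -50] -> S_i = Random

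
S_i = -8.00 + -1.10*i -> [-8.0, -9.1, -10.2, -11.3, -12.4]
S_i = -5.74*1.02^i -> [-5.74, -5.85, -5.97, -6.09, -6.21]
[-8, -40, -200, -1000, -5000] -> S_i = -8*5^i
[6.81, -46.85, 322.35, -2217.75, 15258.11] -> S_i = 6.81*(-6.88)^i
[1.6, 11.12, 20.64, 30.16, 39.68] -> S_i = 1.60 + 9.52*i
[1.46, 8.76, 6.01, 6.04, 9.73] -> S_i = Random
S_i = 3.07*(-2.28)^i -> [3.07, -7.0, 15.96, -36.39, 82.96]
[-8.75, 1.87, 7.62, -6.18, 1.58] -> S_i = Random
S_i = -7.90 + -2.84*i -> [-7.9, -10.74, -13.58, -16.42, -19.26]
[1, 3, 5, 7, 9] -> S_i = 1 + 2*i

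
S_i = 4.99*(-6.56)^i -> [4.99, -32.73, 214.74, -1408.68, 9240.93]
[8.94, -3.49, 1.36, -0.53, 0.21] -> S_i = 8.94*(-0.39)^i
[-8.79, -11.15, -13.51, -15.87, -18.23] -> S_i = -8.79 + -2.36*i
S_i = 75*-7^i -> [75, -525, 3675, -25725, 180075]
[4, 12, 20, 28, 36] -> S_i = 4 + 8*i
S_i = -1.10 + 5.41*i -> [-1.1, 4.31, 9.72, 15.13, 20.54]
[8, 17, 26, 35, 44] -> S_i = 8 + 9*i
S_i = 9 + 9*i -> [9, 18, 27, 36, 45]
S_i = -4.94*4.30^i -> [-4.94, -21.24, -91.34, -392.76, -1688.89]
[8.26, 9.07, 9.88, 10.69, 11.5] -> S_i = 8.26 + 0.81*i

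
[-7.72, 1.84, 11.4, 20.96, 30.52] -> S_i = -7.72 + 9.56*i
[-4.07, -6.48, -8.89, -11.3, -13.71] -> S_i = -4.07 + -2.41*i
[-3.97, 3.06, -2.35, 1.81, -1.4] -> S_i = -3.97*(-0.77)^i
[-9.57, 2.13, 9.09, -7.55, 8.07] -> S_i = Random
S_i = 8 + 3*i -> [8, 11, 14, 17, 20]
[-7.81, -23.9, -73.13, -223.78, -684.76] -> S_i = -7.81*3.06^i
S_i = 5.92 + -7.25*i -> [5.92, -1.33, -8.58, -15.83, -23.08]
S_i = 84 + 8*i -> [84, 92, 100, 108, 116]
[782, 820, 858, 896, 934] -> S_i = 782 + 38*i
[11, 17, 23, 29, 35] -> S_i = 11 + 6*i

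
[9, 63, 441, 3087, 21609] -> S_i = 9*7^i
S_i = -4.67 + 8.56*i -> [-4.67, 3.89, 12.45, 21.01, 29.57]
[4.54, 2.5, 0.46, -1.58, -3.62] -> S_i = 4.54 + -2.04*i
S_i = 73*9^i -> [73, 657, 5913, 53217, 478953]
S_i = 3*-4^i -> [3, -12, 48, -192, 768]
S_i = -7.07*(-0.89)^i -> [-7.07, 6.29, -5.6, 4.98, -4.44]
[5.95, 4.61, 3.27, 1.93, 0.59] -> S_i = 5.95 + -1.34*i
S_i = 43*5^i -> [43, 215, 1075, 5375, 26875]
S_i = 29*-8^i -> [29, -232, 1856, -14848, 118784]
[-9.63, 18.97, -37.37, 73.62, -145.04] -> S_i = -9.63*(-1.97)^i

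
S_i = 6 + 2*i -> [6, 8, 10, 12, 14]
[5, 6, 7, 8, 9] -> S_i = 5 + 1*i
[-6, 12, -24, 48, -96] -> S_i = -6*-2^i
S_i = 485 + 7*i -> [485, 492, 499, 506, 513]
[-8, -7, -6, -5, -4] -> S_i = -8 + 1*i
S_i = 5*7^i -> [5, 35, 245, 1715, 12005]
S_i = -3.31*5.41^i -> [-3.31, -17.91, -96.88, -524.11, -2835.42]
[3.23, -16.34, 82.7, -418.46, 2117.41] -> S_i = 3.23*(-5.06)^i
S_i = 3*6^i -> [3, 18, 108, 648, 3888]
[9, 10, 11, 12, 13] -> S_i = 9 + 1*i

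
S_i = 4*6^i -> [4, 24, 144, 864, 5184]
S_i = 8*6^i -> [8, 48, 288, 1728, 10368]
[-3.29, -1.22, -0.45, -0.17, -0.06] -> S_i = -3.29*0.37^i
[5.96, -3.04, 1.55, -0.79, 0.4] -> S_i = 5.96*(-0.51)^i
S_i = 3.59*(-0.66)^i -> [3.59, -2.37, 1.56, -1.03, 0.68]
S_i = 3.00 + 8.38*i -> [3.0, 11.38, 19.76, 28.14, 36.52]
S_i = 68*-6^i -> [68, -408, 2448, -14688, 88128]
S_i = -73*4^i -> [-73, -292, -1168, -4672, -18688]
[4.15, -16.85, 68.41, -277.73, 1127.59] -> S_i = 4.15*(-4.06)^i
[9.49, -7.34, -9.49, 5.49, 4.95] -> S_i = Random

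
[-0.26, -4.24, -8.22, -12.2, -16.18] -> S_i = -0.26 + -3.98*i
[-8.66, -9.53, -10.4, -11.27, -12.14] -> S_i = -8.66 + -0.87*i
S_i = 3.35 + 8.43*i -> [3.35, 11.78, 20.21, 28.64, 37.07]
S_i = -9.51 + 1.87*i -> [-9.51, -7.64, -5.77, -3.9, -2.03]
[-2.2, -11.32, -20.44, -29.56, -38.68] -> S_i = -2.20 + -9.12*i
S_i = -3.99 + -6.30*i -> [-3.99, -10.29, -16.59, -22.89, -29.19]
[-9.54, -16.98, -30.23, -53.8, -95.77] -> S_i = -9.54*1.78^i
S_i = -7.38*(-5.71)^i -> [-7.38, 42.14, -240.62, 1373.93, -7845.14]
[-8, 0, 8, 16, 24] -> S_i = -8 + 8*i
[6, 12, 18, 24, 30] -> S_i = 6 + 6*i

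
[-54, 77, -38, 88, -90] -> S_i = Random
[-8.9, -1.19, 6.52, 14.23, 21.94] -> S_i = -8.90 + 7.71*i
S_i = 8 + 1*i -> [8, 9, 10, 11, 12]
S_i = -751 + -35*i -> [-751, -786, -821, -856, -891]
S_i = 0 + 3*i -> [0, 3, 6, 9, 12]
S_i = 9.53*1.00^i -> [9.53, 9.53, 9.53, 9.53, 9.53]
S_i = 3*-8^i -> [3, -24, 192, -1536, 12288]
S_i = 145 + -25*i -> [145, 120, 95, 70, 45]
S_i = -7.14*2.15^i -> [-7.14, -15.35, -33.0, -70.96, -152.56]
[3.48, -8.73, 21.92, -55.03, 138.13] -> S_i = 3.48*(-2.51)^i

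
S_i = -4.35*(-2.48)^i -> [-4.35, 10.79, -26.75, 66.35, -164.55]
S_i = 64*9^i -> [64, 576, 5184, 46656, 419904]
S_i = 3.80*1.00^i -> [3.8, 3.8, 3.8, 3.8, 3.8]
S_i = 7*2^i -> [7, 14, 28, 56, 112]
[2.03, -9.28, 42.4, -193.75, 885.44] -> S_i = 2.03*(-4.57)^i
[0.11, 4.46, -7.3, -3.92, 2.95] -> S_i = Random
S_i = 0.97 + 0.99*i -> [0.97, 1.96, 2.95, 3.94, 4.93]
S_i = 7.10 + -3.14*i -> [7.1, 3.96, 0.82, -2.32, -5.46]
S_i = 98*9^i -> [98, 882, 7938, 71442, 642978]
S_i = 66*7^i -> [66, 462, 3234, 22638, 158466]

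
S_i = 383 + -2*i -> [383, 381, 379, 377, 375]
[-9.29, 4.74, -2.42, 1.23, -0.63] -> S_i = -9.29*(-0.51)^i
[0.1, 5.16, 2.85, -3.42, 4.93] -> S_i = Random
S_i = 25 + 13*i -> [25, 38, 51, 64, 77]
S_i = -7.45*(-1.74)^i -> [-7.45, 12.96, -22.56, 39.25, -68.29]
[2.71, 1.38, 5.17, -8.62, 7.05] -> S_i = Random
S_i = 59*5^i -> [59, 295, 1475, 7375, 36875]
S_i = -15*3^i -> [-15, -45, -135, -405, -1215]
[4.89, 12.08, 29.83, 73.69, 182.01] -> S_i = 4.89*2.47^i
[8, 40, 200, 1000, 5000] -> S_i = 8*5^i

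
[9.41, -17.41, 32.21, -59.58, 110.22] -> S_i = 9.41*(-1.85)^i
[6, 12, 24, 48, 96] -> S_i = 6*2^i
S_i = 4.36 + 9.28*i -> [4.36, 13.64, 22.92, 32.2, 41.48]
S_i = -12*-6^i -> [-12, 72, -432, 2592, -15552]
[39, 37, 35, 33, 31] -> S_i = 39 + -2*i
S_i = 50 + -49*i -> [50, 1, -48, -97, -146]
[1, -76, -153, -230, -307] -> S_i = 1 + -77*i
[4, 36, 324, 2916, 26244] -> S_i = 4*9^i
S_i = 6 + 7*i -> [6, 13, 20, 27, 34]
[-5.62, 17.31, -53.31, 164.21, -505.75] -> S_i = -5.62*(-3.08)^i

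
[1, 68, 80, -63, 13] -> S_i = Random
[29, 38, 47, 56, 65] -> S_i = 29 + 9*i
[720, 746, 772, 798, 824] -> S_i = 720 + 26*i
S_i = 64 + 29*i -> [64, 93, 122, 151, 180]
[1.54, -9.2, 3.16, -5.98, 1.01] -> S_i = Random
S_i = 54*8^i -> [54, 432, 3456, 27648, 221184]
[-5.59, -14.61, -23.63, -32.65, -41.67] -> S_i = -5.59 + -9.02*i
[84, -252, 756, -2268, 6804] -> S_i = 84*-3^i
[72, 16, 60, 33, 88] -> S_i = Random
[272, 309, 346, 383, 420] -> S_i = 272 + 37*i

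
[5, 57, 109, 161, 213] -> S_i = 5 + 52*i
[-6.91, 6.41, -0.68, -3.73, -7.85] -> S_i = Random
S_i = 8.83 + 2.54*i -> [8.83, 11.37, 13.91, 16.45, 18.99]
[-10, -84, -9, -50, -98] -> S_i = Random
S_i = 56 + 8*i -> [56, 64, 72, 80, 88]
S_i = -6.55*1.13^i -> [-6.55, -7.4, -8.36, -9.45, -10.68]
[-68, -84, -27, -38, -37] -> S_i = Random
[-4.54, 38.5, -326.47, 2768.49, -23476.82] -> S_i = -4.54*(-8.48)^i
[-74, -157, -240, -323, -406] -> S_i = -74 + -83*i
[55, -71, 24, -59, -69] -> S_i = Random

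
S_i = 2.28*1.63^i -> [2.28, 3.72, 6.06, 9.87, 16.09]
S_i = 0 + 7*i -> [0, 7, 14, 21, 28]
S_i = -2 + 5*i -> [-2, 3, 8, 13, 18]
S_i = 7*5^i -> [7, 35, 175, 875, 4375]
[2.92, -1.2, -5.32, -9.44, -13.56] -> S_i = 2.92 + -4.12*i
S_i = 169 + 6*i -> [169, 175, 181, 187, 193]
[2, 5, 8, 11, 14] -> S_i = 2 + 3*i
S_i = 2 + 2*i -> [2, 4, 6, 8, 10]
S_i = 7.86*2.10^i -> [7.86, 16.51, 34.66, 72.79, 152.86]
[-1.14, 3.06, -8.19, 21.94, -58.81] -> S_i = -1.14*(-2.68)^i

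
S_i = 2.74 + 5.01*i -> [2.74, 7.75, 12.76, 17.77, 22.78]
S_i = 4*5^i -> [4, 20, 100, 500, 2500]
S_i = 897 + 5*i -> [897, 902, 907, 912, 917]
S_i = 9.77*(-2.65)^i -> [9.77, -25.89, 68.61, -181.82, 481.81]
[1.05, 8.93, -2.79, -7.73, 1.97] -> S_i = Random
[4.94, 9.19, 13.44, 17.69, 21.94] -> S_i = 4.94 + 4.25*i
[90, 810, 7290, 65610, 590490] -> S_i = 90*9^i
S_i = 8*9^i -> [8, 72, 648, 5832, 52488]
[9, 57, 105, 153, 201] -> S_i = 9 + 48*i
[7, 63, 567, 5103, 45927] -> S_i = 7*9^i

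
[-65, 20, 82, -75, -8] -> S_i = Random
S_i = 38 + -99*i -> [38, -61, -160, -259, -358]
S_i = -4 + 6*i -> [-4, 2, 8, 14, 20]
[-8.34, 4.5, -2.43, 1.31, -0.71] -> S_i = -8.34*(-0.54)^i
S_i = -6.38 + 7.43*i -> [-6.38, 1.05, 8.48, 15.91, 23.34]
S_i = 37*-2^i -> [37, -74, 148, -296, 592]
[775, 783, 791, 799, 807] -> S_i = 775 + 8*i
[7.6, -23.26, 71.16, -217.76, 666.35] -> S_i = 7.60*(-3.06)^i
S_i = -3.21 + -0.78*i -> [-3.21, -3.99, -4.77, -5.55, -6.33]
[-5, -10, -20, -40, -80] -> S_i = -5*2^i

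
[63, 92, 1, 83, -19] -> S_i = Random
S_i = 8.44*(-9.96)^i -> [8.44, -84.06, 837.26, -8339.12, 83057.68]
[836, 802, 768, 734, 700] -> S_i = 836 + -34*i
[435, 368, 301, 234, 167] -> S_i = 435 + -67*i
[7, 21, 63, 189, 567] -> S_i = 7*3^i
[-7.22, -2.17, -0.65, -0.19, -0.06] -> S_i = -7.22*0.30^i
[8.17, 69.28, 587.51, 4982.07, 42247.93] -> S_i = 8.17*8.48^i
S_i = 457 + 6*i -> [457, 463, 469, 475, 481]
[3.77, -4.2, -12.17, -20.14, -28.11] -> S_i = 3.77 + -7.97*i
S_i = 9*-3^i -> [9, -27, 81, -243, 729]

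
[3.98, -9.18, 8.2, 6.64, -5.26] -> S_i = Random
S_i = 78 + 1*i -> [78, 79, 80, 81, 82]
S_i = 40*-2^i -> [40, -80, 160, -320, 640]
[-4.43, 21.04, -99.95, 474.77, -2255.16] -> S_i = -4.43*(-4.75)^i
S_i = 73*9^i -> [73, 657, 5913, 53217, 478953]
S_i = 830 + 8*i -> [830, 838, 846, 854, 862]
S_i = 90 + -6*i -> [90, 84, 78, 72, 66]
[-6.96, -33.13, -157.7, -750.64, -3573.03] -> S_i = -6.96*4.76^i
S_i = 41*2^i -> [41, 82, 164, 328, 656]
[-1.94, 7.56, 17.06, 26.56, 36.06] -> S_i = -1.94 + 9.50*i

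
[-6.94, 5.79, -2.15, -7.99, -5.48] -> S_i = Random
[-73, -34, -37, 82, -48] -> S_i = Random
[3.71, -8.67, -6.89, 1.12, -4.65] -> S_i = Random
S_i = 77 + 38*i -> [77, 115, 153, 191, 229]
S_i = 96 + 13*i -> [96, 109, 122, 135, 148]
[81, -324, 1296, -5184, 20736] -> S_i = 81*-4^i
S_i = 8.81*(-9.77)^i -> [8.81, -86.07, 840.94, -8215.98, 80270.17]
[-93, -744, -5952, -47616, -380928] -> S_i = -93*8^i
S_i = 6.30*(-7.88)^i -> [6.3, -49.64, 391.19, -3082.61, 24291.0]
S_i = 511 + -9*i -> [511, 502, 493, 484, 475]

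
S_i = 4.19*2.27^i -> [4.19, 9.51, 21.59, 49.01, 111.25]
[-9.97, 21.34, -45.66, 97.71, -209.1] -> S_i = -9.97*(-2.14)^i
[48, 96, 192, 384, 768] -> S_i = 48*2^i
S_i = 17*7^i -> [17, 119, 833, 5831, 40817]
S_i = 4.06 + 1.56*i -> [4.06, 5.62, 7.18, 8.74, 10.3]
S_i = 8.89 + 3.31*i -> [8.89, 12.2, 15.51, 18.82, 22.13]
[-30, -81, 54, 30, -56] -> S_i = Random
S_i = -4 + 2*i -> [-4, -2, 0, 2, 4]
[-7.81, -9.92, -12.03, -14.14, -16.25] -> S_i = -7.81 + -2.11*i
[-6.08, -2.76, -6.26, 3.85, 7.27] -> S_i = Random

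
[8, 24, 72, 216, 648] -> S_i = 8*3^i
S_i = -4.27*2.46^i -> [-4.27, -10.5, -25.84, -63.57, -156.38]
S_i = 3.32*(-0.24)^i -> [3.32, -0.8, 0.19, -0.05, 0.01]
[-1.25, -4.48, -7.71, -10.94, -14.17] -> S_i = -1.25 + -3.23*i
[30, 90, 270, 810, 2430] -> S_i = 30*3^i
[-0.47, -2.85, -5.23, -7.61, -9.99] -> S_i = -0.47 + -2.38*i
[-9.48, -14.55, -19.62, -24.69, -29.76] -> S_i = -9.48 + -5.07*i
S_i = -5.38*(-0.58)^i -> [-5.38, 3.12, -1.81, 1.05, -0.61]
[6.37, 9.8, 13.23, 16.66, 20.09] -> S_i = 6.37 + 3.43*i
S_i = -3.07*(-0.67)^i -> [-3.07, 2.06, -1.38, 0.92, -0.62]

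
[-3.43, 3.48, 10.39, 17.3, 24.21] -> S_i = -3.43 + 6.91*i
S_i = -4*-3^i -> [-4, 12, -36, 108, -324]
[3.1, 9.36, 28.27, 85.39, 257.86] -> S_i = 3.10*3.02^i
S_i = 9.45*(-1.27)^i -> [9.45, -12.0, 15.24, -19.36, 24.58]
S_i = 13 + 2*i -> [13, 15, 17, 19, 21]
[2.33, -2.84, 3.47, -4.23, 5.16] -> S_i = 2.33*(-1.22)^i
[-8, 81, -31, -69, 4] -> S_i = Random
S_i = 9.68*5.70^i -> [9.68, 55.18, 314.5, 1792.67, 10218.21]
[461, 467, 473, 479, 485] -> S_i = 461 + 6*i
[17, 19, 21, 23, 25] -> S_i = 17 + 2*i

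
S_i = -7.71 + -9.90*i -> [-7.71, -17.61, -27.51, -37.41, -47.31]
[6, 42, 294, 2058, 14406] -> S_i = 6*7^i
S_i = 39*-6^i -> [39, -234, 1404, -8424, 50544]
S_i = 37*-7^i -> [37, -259, 1813, -12691, 88837]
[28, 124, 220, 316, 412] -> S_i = 28 + 96*i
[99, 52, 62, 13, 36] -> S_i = Random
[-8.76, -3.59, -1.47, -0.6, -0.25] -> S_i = -8.76*0.41^i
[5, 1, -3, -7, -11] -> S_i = 5 + -4*i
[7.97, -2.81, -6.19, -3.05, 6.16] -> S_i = Random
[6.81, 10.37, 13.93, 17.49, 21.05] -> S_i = 6.81 + 3.56*i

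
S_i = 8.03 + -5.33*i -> [8.03, 2.7, -2.63, -7.96, -13.29]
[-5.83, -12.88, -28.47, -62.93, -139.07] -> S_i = -5.83*2.21^i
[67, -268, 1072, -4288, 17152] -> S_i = 67*-4^i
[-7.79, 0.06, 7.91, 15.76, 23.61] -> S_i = -7.79 + 7.85*i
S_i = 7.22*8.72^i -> [7.22, 62.96, 549.0, 4787.26, 41744.87]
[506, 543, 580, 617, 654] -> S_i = 506 + 37*i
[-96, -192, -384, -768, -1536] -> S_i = -96*2^i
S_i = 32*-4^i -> [32, -128, 512, -2048, 8192]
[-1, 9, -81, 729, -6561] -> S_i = -1*-9^i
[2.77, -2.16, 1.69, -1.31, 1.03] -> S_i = 2.77*(-0.78)^i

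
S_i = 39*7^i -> [39, 273, 1911, 13377, 93639]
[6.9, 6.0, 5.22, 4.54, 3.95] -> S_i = 6.90*0.87^i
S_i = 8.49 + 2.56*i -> [8.49, 11.05, 13.61, 16.17, 18.73]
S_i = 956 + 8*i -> [956, 964, 972, 980, 988]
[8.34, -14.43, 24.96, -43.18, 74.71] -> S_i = 8.34*(-1.73)^i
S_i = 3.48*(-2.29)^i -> [3.48, -7.97, 18.25, -41.79, 95.7]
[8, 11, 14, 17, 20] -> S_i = 8 + 3*i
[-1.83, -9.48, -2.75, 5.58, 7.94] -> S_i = Random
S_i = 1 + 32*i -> [1, 33, 65, 97, 129]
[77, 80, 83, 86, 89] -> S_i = 77 + 3*i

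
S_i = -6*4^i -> [-6, -24, -96, -384, -1536]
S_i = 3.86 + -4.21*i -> [3.86, -0.35, -4.56, -8.77, -12.98]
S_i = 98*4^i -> [98, 392, 1568, 6272, 25088]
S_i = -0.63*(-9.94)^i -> [-0.63, 6.26, -62.25, 618.73, -6150.16]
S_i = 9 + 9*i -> [9, 18, 27, 36, 45]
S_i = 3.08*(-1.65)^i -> [3.08, -5.08, 8.39, -13.84, 22.83]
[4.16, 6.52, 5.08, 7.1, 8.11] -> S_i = Random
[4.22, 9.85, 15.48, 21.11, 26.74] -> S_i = 4.22 + 5.63*i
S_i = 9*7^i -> [9, 63, 441, 3087, 21609]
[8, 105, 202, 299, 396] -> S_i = 8 + 97*i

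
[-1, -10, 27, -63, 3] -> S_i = Random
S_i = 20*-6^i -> [20, -120, 720, -4320, 25920]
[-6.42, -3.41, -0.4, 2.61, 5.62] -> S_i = -6.42 + 3.01*i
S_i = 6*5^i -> [6, 30, 150, 750, 3750]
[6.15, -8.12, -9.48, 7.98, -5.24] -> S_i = Random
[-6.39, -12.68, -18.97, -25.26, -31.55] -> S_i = -6.39 + -6.29*i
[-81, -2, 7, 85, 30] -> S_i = Random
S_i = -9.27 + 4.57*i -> [-9.27, -4.7, -0.13, 4.44, 9.01]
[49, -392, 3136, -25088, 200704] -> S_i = 49*-8^i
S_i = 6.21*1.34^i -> [6.21, 8.32, 11.15, 14.94, 20.02]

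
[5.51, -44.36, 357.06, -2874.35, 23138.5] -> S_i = 5.51*(-8.05)^i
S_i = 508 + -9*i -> [508, 499, 490, 481, 472]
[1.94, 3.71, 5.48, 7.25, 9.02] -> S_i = 1.94 + 1.77*i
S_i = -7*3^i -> [-7, -21, -63, -189, -567]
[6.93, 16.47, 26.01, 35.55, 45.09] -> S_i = 6.93 + 9.54*i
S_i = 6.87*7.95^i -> [6.87, 54.62, 434.2, 3451.9, 27442.6]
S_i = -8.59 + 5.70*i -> [-8.59, -2.89, 2.81, 8.51, 14.21]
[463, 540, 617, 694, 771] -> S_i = 463 + 77*i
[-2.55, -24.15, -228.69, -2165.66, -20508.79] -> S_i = -2.55*9.47^i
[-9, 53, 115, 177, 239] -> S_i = -9 + 62*i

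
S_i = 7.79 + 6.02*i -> [7.79, 13.81, 19.83, 25.85, 31.87]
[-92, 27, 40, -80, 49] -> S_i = Random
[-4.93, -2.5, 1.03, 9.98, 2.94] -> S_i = Random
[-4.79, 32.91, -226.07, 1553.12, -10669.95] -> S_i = -4.79*(-6.87)^i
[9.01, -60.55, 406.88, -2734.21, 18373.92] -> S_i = 9.01*(-6.72)^i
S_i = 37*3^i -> [37, 111, 333, 999, 2997]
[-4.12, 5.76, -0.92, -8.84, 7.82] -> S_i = Random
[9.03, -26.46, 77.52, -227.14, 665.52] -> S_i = 9.03*(-2.93)^i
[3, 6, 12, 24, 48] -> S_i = 3*2^i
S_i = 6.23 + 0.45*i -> [6.23, 6.68, 7.13, 7.58, 8.03]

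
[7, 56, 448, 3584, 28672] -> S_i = 7*8^i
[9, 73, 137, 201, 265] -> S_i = 9 + 64*i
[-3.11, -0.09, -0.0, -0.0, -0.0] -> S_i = -3.11*0.03^i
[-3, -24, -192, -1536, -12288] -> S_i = -3*8^i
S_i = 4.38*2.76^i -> [4.38, 12.09, 33.37, 92.09, 254.16]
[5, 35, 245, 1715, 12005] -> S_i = 5*7^i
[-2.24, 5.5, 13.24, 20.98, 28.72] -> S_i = -2.24 + 7.74*i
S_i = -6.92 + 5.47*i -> [-6.92, -1.45, 4.02, 9.49, 14.96]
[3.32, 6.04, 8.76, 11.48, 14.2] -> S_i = 3.32 + 2.72*i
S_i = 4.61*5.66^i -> [4.61, 26.09, 147.68, 835.89, 4731.15]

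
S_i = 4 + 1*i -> [4, 5, 6, 7, 8]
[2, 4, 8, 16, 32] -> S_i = 2*2^i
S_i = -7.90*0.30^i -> [-7.9, -2.37, -0.71, -0.21, -0.06]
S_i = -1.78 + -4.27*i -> [-1.78, -6.05, -10.32, -14.59, -18.86]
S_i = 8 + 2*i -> [8, 10, 12, 14, 16]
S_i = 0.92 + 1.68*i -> [0.92, 2.6, 4.28, 5.96, 7.64]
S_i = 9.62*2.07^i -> [9.62, 19.91, 41.22, 85.33, 176.63]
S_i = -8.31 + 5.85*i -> [-8.31, -2.46, 3.39, 9.24, 15.09]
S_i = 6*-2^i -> [6, -12, 24, -48, 96]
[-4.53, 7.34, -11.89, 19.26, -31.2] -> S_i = -4.53*(-1.62)^i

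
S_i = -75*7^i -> [-75, -525, -3675, -25725, -180075]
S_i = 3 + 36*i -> [3, 39, 75, 111, 147]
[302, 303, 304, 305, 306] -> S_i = 302 + 1*i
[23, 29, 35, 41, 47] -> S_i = 23 + 6*i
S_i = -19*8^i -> [-19, -152, -1216, -9728, -77824]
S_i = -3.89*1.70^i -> [-3.89, -6.61, -11.24, -19.11, -32.49]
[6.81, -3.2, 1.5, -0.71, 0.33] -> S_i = 6.81*(-0.47)^i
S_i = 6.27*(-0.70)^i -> [6.27, -4.39, 3.07, -2.15, 1.51]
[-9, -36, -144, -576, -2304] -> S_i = -9*4^i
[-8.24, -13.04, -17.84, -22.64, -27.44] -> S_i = -8.24 + -4.80*i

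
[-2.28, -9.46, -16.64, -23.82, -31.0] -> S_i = -2.28 + -7.18*i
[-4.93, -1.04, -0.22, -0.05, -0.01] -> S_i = -4.93*0.21^i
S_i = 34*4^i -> [34, 136, 544, 2176, 8704]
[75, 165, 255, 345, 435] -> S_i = 75 + 90*i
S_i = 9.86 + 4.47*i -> [9.86, 14.33, 18.8, 23.27, 27.74]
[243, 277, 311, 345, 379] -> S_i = 243 + 34*i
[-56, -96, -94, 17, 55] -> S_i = Random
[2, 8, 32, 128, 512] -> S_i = 2*4^i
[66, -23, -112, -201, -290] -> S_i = 66 + -89*i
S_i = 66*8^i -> [66, 528, 4224, 33792, 270336]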